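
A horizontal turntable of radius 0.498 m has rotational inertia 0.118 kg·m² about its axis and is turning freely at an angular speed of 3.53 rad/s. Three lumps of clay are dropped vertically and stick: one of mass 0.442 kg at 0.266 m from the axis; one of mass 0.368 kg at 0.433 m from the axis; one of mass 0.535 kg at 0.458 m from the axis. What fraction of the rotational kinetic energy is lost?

No external torque acts about the axis; L_before = L_after.
Added inertia Σmr² = (0.442)(0.266)² + (0.368)(0.433)² + (0.535)(0.458)² = 0.2125 kg·m²; I_f = 0.1180 + 0.2125 = 0.3305 kg·m².
ω_f = I_p ω_i / I_f = (0.1180)(3.53) / 0.3305 = 1.260 rad/s.
KE_i = ½(0.1180)(3.530 rad/s)² = 0.7352 J; KE_f = ½(0.3305)(1.260)² = 0.2625 J.
Fraction lost = 0.6430.

fraction ≈ 0.643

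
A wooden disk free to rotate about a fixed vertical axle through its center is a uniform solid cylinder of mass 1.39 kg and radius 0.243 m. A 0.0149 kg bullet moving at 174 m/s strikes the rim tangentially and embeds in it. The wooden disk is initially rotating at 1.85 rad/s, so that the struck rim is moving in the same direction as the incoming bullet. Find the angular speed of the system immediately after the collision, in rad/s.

|ω_f| ≈ 16.8 rad/s

The axle reaction passes through the axle and exerts no torque about it; angular momentum about the axle is conserved through the impact.
I_p = ½(1.39)(0.243)² = 0.04104 kg·m². Taking the sense of the bullet's angular momentum as positive, L_{bullet} = m v R = (0.0149)(174)(0.243) = 0.6300 kg·m²/s.
L_i = +I_p ω_p + m v R = +(0.04104)(1.85) + 0.6300 = 0.7059 kg·m²/s.
After sticking, I_f = I_p + m R² = 0.04104 + (0.0149)(0.243)² = 0.04192 kg·m².
ω_f = L_i / I_f = 0.7059 / 0.04192 = 16.84 rad/s.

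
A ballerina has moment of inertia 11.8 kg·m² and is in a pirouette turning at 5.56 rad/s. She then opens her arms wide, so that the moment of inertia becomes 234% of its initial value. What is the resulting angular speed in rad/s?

Angular momentum about the spin axis is conserved since the torque about it is zero.
I₂ = 2.34 × 11.8 = 27.61 kg·m².
ω₂ = I₁ω₁ / I₂ = (11.80)(5.56 rad/s) / (27.61) = 2.376 rad/s.

ω₂ ≈ 2.38 rad/s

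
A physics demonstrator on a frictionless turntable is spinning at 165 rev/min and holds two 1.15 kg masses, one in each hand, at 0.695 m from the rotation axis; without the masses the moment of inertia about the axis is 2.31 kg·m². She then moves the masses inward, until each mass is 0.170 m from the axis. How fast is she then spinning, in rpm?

No external torque acts about the spin axis, so angular momentum is conserved.
I₁ = 2.31 + 2(1.15)(0.695)² = 3.421 kg·m²; I₂ = 2.31 + 2(1.15)(0.170)² = 2.376 kg·m².
ω₂ = I₁ω₁ / I₂ = (3.421)(165 rpm) / (2.376) = 237.5 rpm.

ω₂ ≈ 238 rpm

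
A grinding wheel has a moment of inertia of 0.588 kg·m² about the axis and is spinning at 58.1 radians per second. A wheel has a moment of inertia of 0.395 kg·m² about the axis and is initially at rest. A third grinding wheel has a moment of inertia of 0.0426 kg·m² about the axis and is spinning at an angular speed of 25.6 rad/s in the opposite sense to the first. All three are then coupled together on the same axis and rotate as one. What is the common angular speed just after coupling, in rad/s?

The coupling torques are internal; angular momentum about the shared axis is conserved.
Taking A's sense as positive: L = (0.5880)(58.1) − (0.04260)(25.6) = 33.07 kg·m²·rad/s.
Combined I = 0.5880 + 0.3950 + 0.04260 = 1.026 kg·m².
ω_f = L / I = 33.07 / 1.026 = 32.25 rad/s.

|ω_f| ≈ 32.2 rad/s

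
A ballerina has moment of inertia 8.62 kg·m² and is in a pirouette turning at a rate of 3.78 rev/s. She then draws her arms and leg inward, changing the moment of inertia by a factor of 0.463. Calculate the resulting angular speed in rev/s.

With no external torque about the axis, L is conserved: I₁ω₁ = I₂ω₂.
I₂ = 0.463 × 8.62 = 3.991 kg·m².
ω₂ = I₁ω₁ / I₂ = (8.620)(3.78 rev/s) / (3.991) = 8.164 rev/s.

ω₂ ≈ 8.16 rev/s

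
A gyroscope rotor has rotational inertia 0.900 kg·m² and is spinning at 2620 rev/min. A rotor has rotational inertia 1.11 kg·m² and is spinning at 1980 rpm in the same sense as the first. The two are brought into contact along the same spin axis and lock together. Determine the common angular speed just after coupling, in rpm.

|ω_f| ≈ 2270 rpm

The coupling torques are internal; angular momentum about the shared axis is conserved.
Taking A's sense as positive: L = (0.9000)(2620) + (1.110)(1980) = 4556 kg·m²·rpm.
Combined I = 0.9000 + 1.110 = 2.010 kg·m².
ω_f = L / I = 4556 / 2.010 = 2267 rpm.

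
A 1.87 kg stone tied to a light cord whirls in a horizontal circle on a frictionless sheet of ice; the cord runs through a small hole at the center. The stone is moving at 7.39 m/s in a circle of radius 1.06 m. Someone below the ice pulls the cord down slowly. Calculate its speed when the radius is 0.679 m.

The only horizontal force on the mass is along the cord (radial), so it exerts no torque about the hole and angular momentum m v r is conserved.
v₂ = v₁ r₁ / r₂ = (7.39)(1.06) / (0.679) = 11.54 m/s.

v₂ ≈ 11.5 m/s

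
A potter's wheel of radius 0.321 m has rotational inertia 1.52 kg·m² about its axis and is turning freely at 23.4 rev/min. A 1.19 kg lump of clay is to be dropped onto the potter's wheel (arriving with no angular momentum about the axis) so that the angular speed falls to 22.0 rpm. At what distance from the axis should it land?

The added mass arrives with no angular momentum about the axis, and any external torque about the axis is negligible, so the system's angular momentum is conserved.
I_p ω_i = (I_p + m r²) ω_f ⇒ m r² = I_p(ω_i/ω_f − 1) = 1.520(23.4/22.0 − 1) = 0.09673 kg·m².
r = √(0.09673/1.19) = 0.2851 m.

r ≈ 0.285 m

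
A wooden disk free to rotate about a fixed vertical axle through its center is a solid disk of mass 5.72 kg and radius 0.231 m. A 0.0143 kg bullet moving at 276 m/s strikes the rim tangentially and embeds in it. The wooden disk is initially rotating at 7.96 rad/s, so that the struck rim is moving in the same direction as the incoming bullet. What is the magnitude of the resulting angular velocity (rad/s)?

About the axle the impulsive forces during the collision are internal, so angular momentum about that axis is conserved.
I_p = ½(5.72)(0.231)² = 0.1526 kg·m². Taking the sense of the bullet's angular momentum as positive, L_{bullet} = m v R = (0.0143)(276)(0.231) = 0.9117 kg·m²/s.
L_i = +I_p ω_p + m v R = +(0.1526)(7.96) + 0.9117 = 2.127 kg·m²/s.
After sticking, I_f = I_p + m R² = 0.1526 + (0.0143)(0.231)² = 0.1534 kg·m².
ω_f = L_i / I_f = 2.127 / 0.1534 = 13.86 rad/s.

|ω_f| ≈ 13.9 rad/s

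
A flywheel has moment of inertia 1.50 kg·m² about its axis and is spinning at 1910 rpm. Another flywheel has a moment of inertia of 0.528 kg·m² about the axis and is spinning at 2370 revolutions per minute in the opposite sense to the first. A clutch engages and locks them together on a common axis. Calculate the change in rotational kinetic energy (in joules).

ΔKE ≈ -39200 J

The coupling torques are internal; angular momentum about the shared axis is conserved.
Taking A's sense as positive: L = (1.500)(1910) − (0.5280)(2370) = 1614 kg·m²·rpm.
Combined I = 1.500 + 0.5280 = 2.028 kg·m².
ω_f = L / I = 1614 / 2.028 = 795.7 rpm.
KE_i = ½ΣIω² = 46270 J; KE_f = ½(2.028)(83.32)² = 7040 J.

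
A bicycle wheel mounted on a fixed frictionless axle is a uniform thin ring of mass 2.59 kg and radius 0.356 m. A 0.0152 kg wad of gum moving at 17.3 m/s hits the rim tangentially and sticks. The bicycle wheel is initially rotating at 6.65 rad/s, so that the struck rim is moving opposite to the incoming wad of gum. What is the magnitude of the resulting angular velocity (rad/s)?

The axle reaction passes through the axle and exerts no torque about it; angular momentum about the axle is conserved through the impact.
I_p = (2.59)(0.356)² = 0.3282 kg·m². Taking the sense of the wad of gum's angular momentum as positive, L_{wad} = m v R = (0.0152)(17.3)(0.356) = 0.09361 kg·m²/s.
L_i = −I_p ω_p + m v R = −(0.3282)(6.65) + 0.09361 = -2.089 kg·m²/s.
After sticking, I_f = I_p + m R² = 0.3282 + (0.0152)(0.356)² = 0.3302 kg·m².
ω_f = L_i / I_f = -2.089 / 0.3302 = -6.328 rad/s.

|ω_f| ≈ 6.33 rad/s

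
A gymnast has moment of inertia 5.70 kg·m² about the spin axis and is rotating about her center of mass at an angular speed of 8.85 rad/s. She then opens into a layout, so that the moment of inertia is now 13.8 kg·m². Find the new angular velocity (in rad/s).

ω₂ ≈ 3.66 rad/s

No external torque acts about the spin axis, so angular momentum is conserved.
ω₂ = I₁ω₁ / I₂ = (5.700)(8.85 rad/s) / (13.80) = 3.655 rad/s.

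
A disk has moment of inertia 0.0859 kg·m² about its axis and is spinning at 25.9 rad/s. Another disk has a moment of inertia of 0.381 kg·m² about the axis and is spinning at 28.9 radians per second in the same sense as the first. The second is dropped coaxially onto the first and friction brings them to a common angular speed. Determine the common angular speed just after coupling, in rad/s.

|ω_f| ≈ 28.3 rad/s

No external torque acts about the common axis, so total angular momentum is conserved.
Taking A's sense as positive: L = (0.08590)(25.9) + (0.3810)(28.9) = 13.24 kg·m²·rad/s.
Combined I = 0.08590 + 0.3810 = 0.4669 kg·m².
ω_f = L / I = 13.24 / 0.4669 = 28.35 rad/s.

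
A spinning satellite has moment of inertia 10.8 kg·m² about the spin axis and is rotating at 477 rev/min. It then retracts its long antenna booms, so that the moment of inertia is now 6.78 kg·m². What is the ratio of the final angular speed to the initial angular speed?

No external torque acts about the spin axis, so angular momentum is conserved.
ω₂/ω₁ = I₁/I₂ = 10.80 / 6.780 = 1.593.

ω₂/ω₁ ≈ 1.59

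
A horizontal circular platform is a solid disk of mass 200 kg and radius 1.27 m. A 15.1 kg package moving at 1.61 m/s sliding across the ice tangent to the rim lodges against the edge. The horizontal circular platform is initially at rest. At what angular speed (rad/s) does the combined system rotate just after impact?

About the central axle the impulsive forces during the collision are internal, so angular momentum about that axis is conserved.
I_p = ½(200)(1.27)² = 161.3 kg·m². Taking the sense of the package's angular momentum as positive, L_{package} = m v R = (15.1)(1.61)(1.27) = 30.87 kg·m²/s.
L_i = 0 + 30.87 = 30.87 kg·m²/s.
After sticking, I_f = I_p + m R² = 161.3 + (15.1)(1.27)² = 185.6 kg·m².
ω_f = L_i / I_f = 30.87 / 185.6 = 0.1663 rad/s.

|ω_f| ≈ 0.166 rad/s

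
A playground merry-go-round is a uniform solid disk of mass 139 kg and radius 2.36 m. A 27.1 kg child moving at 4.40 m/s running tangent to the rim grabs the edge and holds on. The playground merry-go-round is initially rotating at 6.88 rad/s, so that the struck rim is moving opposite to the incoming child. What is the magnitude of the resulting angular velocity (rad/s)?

|ω_f| ≈ 4.43 rad/s

About the axle the impulsive forces during the collision are internal, so angular momentum about that axis is conserved.
I_p = ½(139)(2.36)² = 387.1 kg·m². Taking the sense of the child's angular momentum as positive, L_{child} = m v R = (27.1)(4.40)(2.36) = 281.4 kg·m²/s.
L_i = −I_p ω_p + m v R = −(387.1)(6.88) + 281.4 = -2382 kg·m²/s.
After sticking, I_f = I_p + m R² = 387.1 + (27.1)(2.36)² = 538.0 kg·m².
ω_f = L_i / I_f = -2382 / 538.0 = -4.427 rad/s.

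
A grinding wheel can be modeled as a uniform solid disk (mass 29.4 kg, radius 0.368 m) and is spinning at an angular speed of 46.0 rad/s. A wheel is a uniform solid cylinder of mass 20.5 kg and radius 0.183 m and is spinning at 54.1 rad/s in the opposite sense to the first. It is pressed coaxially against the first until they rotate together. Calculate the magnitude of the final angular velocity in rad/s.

|ω_f| ≈ 31.3 rad/s

The coupling torques are internal; angular momentum about the shared axis is conserved.
Moments of inertia: I_A = ½(29.4)(0.368)² = 1.991 kg·m²; I_B = ½(20.5)(0.183)² = 0.3433 kg·m².
Taking A's sense as positive: L = (1.991)(46.0) − (0.3433)(54.1) = 73.00 kg·m²·rad/s.
Combined I = 1.991 + 0.3433 = 2.334 kg·m².
ω_f = L / I = 73.00 / 2.334 = 31.28 rad/s.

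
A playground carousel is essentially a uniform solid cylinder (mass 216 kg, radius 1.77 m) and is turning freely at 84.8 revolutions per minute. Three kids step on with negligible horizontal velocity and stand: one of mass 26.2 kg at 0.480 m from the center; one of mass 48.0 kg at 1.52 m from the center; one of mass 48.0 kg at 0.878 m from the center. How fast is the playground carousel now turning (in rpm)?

No external torque acts about the center; L_before = L_after.
I_p = ½(216)(1.77)² = 338.4 kg·m².
Added inertia Σmr² = (26.2)(0.480)² + (48.0)(1.52)² + (48.0)(0.878)² = 153.9 kg·m²; I_f = 338.4 + 153.9 = 492.3 kg·m².
ω_f = I_p ω_i / I_f = (338.4)(84.8) / 492.3 = 58.28 rpm.

ω_f ≈ 58.3 rpm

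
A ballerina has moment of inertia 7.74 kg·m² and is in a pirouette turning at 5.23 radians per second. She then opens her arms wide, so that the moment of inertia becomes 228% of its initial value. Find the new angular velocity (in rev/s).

Angular momentum about the spin axis is conserved since the torque about it is zero.
I₂ = 2.28 × 7.74 = 17.65 kg·m².
ω₂ = I₁ω₁ / I₂ = (7.740)(5.23 rad/s) / (17.65) = 2.294 rad/s = 0.3651 rev/s.

ω₂ ≈ 0.365 rev/s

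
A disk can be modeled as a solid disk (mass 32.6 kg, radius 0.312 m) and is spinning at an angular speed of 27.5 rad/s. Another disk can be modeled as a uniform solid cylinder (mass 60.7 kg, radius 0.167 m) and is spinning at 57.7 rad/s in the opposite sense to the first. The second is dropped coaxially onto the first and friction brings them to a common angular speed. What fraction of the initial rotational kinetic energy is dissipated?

fraction ≈ 0.997

The coupling torques are internal; angular momentum about the shared axis is conserved.
Moments of inertia: I_A = ½(32.6)(0.312)² = 1.587 kg·m²; I_B = ½(60.7)(0.167)² = 0.8464 kg·m².
Taking A's sense as positive: L = (1.587)(27.5) − (0.8464)(57.7) = -5.205 kg·m²·rad/s.
Combined I = 1.587 + 0.8464 = 2.433 kg·m².
ω_f = L / I = -5.205 / 2.433 = -2.139 rad/s.
KE_i = ½ΣIω² = 2009 J; KE_f = ½(2.433)(2.139)² = 5.567 J.
Fraction dissipated = (KE_i − KE_f)/KE_i = 0.9972.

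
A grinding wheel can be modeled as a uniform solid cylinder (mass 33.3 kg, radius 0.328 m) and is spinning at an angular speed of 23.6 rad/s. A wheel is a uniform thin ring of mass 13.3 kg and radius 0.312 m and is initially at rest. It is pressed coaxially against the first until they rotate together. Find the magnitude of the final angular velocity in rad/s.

|ω_f| ≈ 13.7 rad/s

No external torque acts about the common axis, so total angular momentum is conserved.
Moments of inertia: I_A = ½(33.3)(0.328)² = 1.791 kg·m²; I_B = (13.3)(0.312)² = 1.295 kg·m².
Taking A's sense as positive: L = (1.791)(23.6) = 42.27 kg·m²·rad/s.
Combined I = 1.791 + 1.295 = 3.086 kg·m².
ω_f = L / I = 42.27 / 3.086 = 13.70 rad/s.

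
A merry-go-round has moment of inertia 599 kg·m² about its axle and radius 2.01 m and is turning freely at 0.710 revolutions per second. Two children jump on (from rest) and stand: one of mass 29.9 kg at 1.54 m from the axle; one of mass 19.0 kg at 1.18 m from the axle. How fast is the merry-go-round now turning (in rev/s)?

ω_f ≈ 0.611 rev/s

The added mass arrives with no angular momentum about the axle, and any external torque about the axle is negligible, so the system's angular momentum is conserved.
Added inertia Σmr² = (29.9)(1.54)² + (19.0)(1.18)² = 97.37 kg·m²; I_f = 599.0 + 97.37 = 696.4 kg·m².
ω_f = I_p ω_i / I_f = (599.0)(0.710) / 696.4 = 0.6107 rev/s.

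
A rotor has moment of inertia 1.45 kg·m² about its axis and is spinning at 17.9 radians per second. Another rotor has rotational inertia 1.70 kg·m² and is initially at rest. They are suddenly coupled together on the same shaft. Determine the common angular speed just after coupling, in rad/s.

The coupling torques are internal; angular momentum about the shared axis is conserved.
Taking A's sense as positive: L = (1.450)(17.9) = 25.95 kg·m²·rad/s.
Combined I = 1.450 + 1.700 = 3.150 kg·m².
ω_f = L / I = 25.95 / 3.150 = 8.240 rad/s.

|ω_f| ≈ 8.24 rad/s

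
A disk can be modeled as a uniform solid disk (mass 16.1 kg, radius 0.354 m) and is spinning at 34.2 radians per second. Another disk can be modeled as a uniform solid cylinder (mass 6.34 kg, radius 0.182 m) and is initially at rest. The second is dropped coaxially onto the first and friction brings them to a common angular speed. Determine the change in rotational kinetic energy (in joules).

The coupling torques are internal; angular momentum about the shared axis is conserved.
Moments of inertia: I_A = ½(16.1)(0.354)² = 1.009 kg·m²; I_B = ½(6.34)(0.182)² = 0.1050 kg·m².
Taking A's sense as positive: L = (1.009)(34.2) = 34.50 kg·m²·rad/s.
Combined I = 1.009 + 0.1050 = 1.114 kg·m².
ω_f = L / I = 34.50 / 1.114 = 30.98 rad/s.
KE_i = ½ΣIω² = 590.0 J; KE_f = ½(1.114)(30.98)² = 534.3 J.

ΔKE ≈ -55.6 J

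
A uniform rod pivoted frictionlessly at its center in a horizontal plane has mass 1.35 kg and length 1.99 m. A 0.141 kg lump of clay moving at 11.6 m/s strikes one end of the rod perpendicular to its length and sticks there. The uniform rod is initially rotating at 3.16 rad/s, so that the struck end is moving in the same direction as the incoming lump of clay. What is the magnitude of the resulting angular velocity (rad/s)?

|ω_f| ≈ 5.19 rad/s

About the pivot the impulsive forces during the collision are internal, so angular momentum about that axis is conserved.
I_p = (1/12)(1.35)(1.99)² = 0.4455 kg·m². Taking the sense of the lump of clay's angular momentum as positive, L_{lump} = m v R = (0.141)(11.6)(1.99/2) = 1.627 kg·m²/s.
L_i = +I_p ω_p + m v R = +(0.4455)(3.16) + 1.627 = 3.035 kg·m²/s.
After sticking, I_f = I_p + m R² = 0.4455 + (0.141)(1.99/2)² = 0.5851 kg·m².
ω_f = L_i / I_f = 3.035 / 0.5851 = 5.188 rad/s.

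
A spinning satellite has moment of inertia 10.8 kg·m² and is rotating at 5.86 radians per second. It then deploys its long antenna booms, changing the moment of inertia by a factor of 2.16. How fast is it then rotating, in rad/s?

ω₂ ≈ 2.71 rad/s

With no external torque about the axis, L is conserved: I₁ω₁ = I₂ω₂.
I₂ = 2.16 × 10.8 = 23.33 kg·m².
ω₂ = I₁ω₁ / I₂ = (10.80)(5.86 rad/s) / (23.33) = 2.713 rad/s.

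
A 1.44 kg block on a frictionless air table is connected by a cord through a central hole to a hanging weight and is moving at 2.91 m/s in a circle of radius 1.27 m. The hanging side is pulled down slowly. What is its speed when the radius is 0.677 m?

The only horizontal force on the mass is along the cord (radial), so it exerts no torque about the hole and angular momentum m v r is conserved.
v₂ = v₁ r₁ / r₂ = (2.91)(1.27) / (0.677) = 5.459 m/s.

v₂ ≈ 5.46 m/s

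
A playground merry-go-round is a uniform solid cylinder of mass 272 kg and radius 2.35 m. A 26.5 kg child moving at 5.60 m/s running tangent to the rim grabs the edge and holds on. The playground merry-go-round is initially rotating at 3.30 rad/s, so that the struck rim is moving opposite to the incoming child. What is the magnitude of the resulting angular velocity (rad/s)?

|ω_f| ≈ 2.37 rad/s

The axle reaction passes through the axle and exerts no torque about it; angular momentum about the axle is conserved through the impact.
I_p = ½(272)(2.35)² = 751.1 kg·m². Taking the sense of the child's angular momentum as positive, L_{child} = m v R = (26.5)(5.60)(2.35) = 348.7 kg·m²/s.
L_i = −I_p ω_p + m v R = −(751.1)(3.30) + 348.7 = -2130 kg·m²/s.
After sticking, I_f = I_p + m R² = 751.1 + (26.5)(2.35)² = 897.4 kg·m².
ω_f = L_i / I_f = -2130 / 897.4 = -2.373 rad/s.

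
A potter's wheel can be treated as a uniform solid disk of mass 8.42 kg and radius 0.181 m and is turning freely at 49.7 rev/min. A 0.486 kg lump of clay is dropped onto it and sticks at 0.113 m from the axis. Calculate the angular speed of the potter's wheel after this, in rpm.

No external torque acts about the axis; L_before = L_after.
I_p = ½(8.42)(0.181)² = 0.1379 kg·m².
Added inertia Σmr² = (0.486)(0.113)² = 0.006206 kg·m²; I_f = 0.1379 + 0.006206 = 0.1441 kg·m².
ω_f = I_p ω_i / I_f = (0.1379)(49.7) / 0.1441 = 47.56 rpm.

ω_f ≈ 47.6 rpm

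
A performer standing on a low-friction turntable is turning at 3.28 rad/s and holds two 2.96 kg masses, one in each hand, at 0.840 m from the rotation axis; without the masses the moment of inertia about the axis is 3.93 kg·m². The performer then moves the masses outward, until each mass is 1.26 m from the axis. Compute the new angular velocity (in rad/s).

ω₂ ≈ 2.00 rad/s

No external torque acts about the spin axis, so angular momentum is conserved.
I₁ = 3.93 + 2(2.96)(0.840)² = 8.107 kg·m²; I₂ = 3.93 + 2(2.96)(1.26)² = 13.33 kg·m².
ω₂ = I₁ω₁ / I₂ = (8.107)(3.28 rad/s) / (13.33) = 1.995 rad/s.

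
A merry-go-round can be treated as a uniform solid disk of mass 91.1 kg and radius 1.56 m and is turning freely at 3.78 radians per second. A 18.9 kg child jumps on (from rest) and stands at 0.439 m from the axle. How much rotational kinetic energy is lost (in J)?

No external torque acts about the axle; L_before = L_after.
I_p = ½(91.1)(1.56)² = 110.9 kg·m².
Added inertia Σmr² = (18.9)(0.439)² = 3.642 kg·m²; I_f = 110.9 + 3.642 = 114.5 kg·m².
ω_f = I_p ω_i / I_f = (110.9)(3.78) / 114.5 = 3.660 rad/s.
KE_i = ½(110.9)(3.780 rad/s)² = 791.9 J; KE_f = ½(114.5)(3.660)² = 766.7 J.

energy lost ≈ 25.2 J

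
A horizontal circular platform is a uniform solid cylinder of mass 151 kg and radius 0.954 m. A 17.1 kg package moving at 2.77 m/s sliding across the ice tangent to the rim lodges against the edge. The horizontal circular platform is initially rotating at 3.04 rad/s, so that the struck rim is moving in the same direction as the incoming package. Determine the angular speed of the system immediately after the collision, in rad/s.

|ω_f| ≈ 3.01 rad/s

The axle reaction passes through the central axle and exerts no torque about it; angular momentum about the central axle is conserved through the impact.
I_p = ½(151)(0.954)² = 68.71 kg·m². Taking the sense of the package's angular momentum as positive, L_{package} = m v R = (17.1)(2.77)(0.954) = 45.19 kg·m²/s.
L_i = +I_p ω_p + m v R = +(68.71)(3.04) + 45.19 = 254.1 kg·m²/s.
After sticking, I_f = I_p + m R² = 68.71 + (17.1)(0.954)² = 84.28 kg·m².
ω_f = L_i / I_f = 254.1 / 84.28 = 3.015 rad/s.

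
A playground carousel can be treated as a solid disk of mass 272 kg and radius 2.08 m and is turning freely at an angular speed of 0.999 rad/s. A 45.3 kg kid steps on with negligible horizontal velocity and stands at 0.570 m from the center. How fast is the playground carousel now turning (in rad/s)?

ω_f ≈ 0.975 rad/s

The added mass arrives with no angular momentum about the center, and any external torque about the center is negligible, so the system's angular momentum is conserved.
I_p = ½(272)(2.08)² = 588.4 kg·m².
Added inertia Σmr² = (45.3)(0.570)² = 14.72 kg·m²; I_f = 588.4 + 14.72 = 603.1 kg·m².
ω_f = I_p ω_i / I_f = (588.4)(0.999) / 603.1 = 0.9746 rad/s.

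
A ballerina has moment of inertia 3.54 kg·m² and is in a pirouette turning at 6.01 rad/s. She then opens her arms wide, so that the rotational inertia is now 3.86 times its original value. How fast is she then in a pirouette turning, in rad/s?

Angular momentum about the spin axis is conserved since the torque about it is zero.
I₂ = 3.86 × 3.54 = 13.66 kg·m².
ω₂ = I₁ω₁ / I₂ = (3.540)(6.01 rad/s) / (13.66) = 1.557 rad/s.

ω₂ ≈ 1.56 rad/s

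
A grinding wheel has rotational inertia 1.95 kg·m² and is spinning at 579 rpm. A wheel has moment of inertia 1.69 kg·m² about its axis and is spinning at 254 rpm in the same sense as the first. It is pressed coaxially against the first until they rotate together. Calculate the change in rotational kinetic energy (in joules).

ΔKE ≈ -524 J

The coupling torques are internal; angular momentum about the shared axis is conserved.
Taking A's sense as positive: L = (1.950)(579) + (1.690)(254) = 1558 kg·m²·rpm.
Combined I = 1.950 + 1.690 = 3.640 kg·m².
ω_f = L / I = 1558 / 3.640 = 428.1 rpm.
KE_i = ½ΣIω² = 4182 J; KE_f = ½(3.640)(44.83)² = 3658 J.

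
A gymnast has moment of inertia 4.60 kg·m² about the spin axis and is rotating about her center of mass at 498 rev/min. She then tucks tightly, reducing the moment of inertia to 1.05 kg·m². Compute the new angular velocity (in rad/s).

ω₂ ≈ 228 rad/s

No external torque acts about the spin axis, so angular momentum is conserved.
ω₂ = I₁ω₁ / I₂ = (4.600)(498 rpm) / (1.050) = 2182 rpm = 228.5 rad/s.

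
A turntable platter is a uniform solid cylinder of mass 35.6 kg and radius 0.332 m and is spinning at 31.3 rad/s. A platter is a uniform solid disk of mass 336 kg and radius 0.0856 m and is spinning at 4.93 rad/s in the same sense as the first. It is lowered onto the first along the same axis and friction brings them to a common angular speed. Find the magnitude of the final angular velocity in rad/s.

|ω_f| ≈ 21.1 rad/s

No external torque acts about the common axis, so total angular momentum is conserved.
Moments of inertia: I_A = ½(35.6)(0.332)² = 1.962 kg·m²; I_B = ½(336)(0.0856)² = 1.231 kg·m².
Taking A's sense as positive: L = (1.962)(31.3) + (1.231)(4.93) = 67.48 kg·m²·rad/s.
Combined I = 1.962 + 1.231 = 3.193 kg·m².
ω_f = L / I = 67.48 / 3.193 = 21.13 rad/s.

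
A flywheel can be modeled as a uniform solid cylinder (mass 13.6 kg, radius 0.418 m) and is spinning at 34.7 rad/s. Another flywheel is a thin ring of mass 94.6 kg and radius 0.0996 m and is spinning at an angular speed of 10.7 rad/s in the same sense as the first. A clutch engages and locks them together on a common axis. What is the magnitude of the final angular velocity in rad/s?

|ω_f| ≈ 24.1 rad/s

The coupling torques are internal; angular momentum about the shared axis is conserved.
Moments of inertia: I_A = ½(13.6)(0.418)² = 1.188 kg·m²; I_B = (94.6)(0.0996)² = 0.9384 kg·m².
Taking A's sense as positive: L = (1.188)(34.7) + (0.9384)(10.7) = 51.27 kg·m²·rad/s.
Combined I = 1.188 + 0.9384 = 2.127 kg·m².
ω_f = L / I = 51.27 / 2.127 = 24.11 rad/s.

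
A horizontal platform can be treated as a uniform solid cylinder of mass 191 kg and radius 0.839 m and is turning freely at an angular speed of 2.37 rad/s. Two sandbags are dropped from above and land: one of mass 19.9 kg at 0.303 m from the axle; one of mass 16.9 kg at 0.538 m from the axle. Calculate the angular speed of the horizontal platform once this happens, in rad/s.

No external torque acts about the axle; L_before = L_after.
I_p = ½(191)(0.839)² = 67.22 kg·m².
Added inertia Σmr² = (19.9)(0.303)² + (16.9)(0.538)² = 6.719 kg·m²; I_f = 67.22 + 6.719 = 73.94 kg·m².
ω_f = I_p ω_i / I_f = (67.22)(2.37) / 73.94 = 2.155 rad/s.

ω_f ≈ 2.15 rad/s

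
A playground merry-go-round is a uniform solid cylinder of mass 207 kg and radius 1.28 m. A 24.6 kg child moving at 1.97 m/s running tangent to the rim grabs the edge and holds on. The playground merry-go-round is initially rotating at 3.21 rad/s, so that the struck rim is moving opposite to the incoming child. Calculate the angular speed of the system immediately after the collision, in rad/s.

|ω_f| ≈ 2.30 rad/s

The axle reaction passes through the axle and exerts no torque about it; angular momentum about the axle is conserved through the impact.
I_p = ½(207)(1.28)² = 169.6 kg·m². Taking the sense of the child's angular momentum as positive, L_{child} = m v R = (24.6)(1.97)(1.28) = 62.03 kg·m²/s.
L_i = −I_p ω_p + m v R = −(169.6)(3.21) + 62.03 = -482.3 kg·m²/s.
After sticking, I_f = I_p + m R² = 169.6 + (24.6)(1.28)² = 209.9 kg·m².
ω_f = L_i / I_f = -482.3 / 209.9 = -2.298 rad/s.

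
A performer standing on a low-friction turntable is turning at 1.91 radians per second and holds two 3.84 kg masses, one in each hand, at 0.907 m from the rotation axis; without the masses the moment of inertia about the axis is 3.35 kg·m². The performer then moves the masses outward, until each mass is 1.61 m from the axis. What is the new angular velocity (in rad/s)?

ω₂ ≈ 0.794 rad/s

Angular momentum about the spin axis is conserved since the torque about it is zero.
I₁ = 3.35 + 2(3.84)(0.907)² = 9.668 kg·m²; I₂ = 3.35 + 2(3.84)(1.61)² = 23.26 kg·m².
ω₂ = I₁ω₁ / I₂ = (9.668)(1.91 rad/s) / (23.26) = 0.7940 rad/s.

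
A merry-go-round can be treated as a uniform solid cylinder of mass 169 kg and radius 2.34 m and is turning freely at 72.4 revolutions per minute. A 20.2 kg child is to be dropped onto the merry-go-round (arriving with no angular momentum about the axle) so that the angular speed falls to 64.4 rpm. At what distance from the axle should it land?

The added mass arrives with no angular momentum about the axle, and any external torque about the axle is negligible, so the system's angular momentum is conserved.
I_p = ½(169)(2.34)² = 462.7 kg·m².
I_p ω_i = (I_p + m r²) ω_f ⇒ m r² = I_p(ω_i/ω_f − 1) = 462.7(72.4/64.4 − 1) = 57.48 kg·m².
r = √(57.48/20.2) = 1.687 m.

r ≈ 1.69 m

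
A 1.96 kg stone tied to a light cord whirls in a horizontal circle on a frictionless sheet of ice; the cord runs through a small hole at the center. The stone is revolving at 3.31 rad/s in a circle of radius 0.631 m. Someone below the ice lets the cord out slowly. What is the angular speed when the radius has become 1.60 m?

The constraining force is radial, so m r² ω about the center is conserved.
ω₂ = ω₁ (r₁/r₂)² = (3.31)(0.631/1.60)² = 0.5148 rad/s.

ω₂ ≈ 0.515 rad/s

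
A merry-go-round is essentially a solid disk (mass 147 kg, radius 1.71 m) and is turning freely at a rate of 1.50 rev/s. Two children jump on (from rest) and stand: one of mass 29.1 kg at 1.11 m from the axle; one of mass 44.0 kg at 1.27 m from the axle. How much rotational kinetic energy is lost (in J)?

The added mass arrives with no angular momentum about the axle, and any external torque about the axle is negligible, so the system's angular momentum is conserved.
I_p = ½(147)(1.71)² = 214.9 kg·m².
Added inertia Σmr² = (29.1)(1.11)² + (44.0)(1.27)² = 106.8 kg·m²; I_f = 214.9 + 106.8 = 321.7 kg·m².
ω_f = I_p ω_i / I_f = (214.9)(1.50) / 321.7 = 1.002 rev/s.
KE_i = ½(214.9)(9.425 rad/s)² = 9545 J; KE_f = ½(321.7)(6.296)² = 6376 J.

energy lost ≈ 3170 J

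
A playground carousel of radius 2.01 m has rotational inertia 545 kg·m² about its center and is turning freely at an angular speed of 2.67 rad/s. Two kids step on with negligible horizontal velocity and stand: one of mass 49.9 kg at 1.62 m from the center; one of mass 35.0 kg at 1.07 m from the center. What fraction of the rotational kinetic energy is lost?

fraction ≈ 0.239

No external torque acts about the center; L_before = L_after.
Added inertia Σmr² = (49.9)(1.62)² + (35.0)(1.07)² = 171.0 kg·m²; I_f = 545.0 + 171.0 = 716.0 kg·m².
ω_f = I_p ω_i / I_f = (545.0)(2.67) / 716.0 = 2.032 rad/s.
KE_i = ½(545.0)(2.670 rad/s)² = 1943 J; KE_f = ½(716.0)(2.032)² = 1479 J.
Fraction lost = 0.2389.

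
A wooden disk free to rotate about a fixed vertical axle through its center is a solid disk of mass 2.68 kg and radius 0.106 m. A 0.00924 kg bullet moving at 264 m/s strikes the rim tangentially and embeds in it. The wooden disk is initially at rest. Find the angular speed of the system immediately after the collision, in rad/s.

|ω_f| ≈ 17.1 rad/s

About the axle the impulsive forces during the collision are internal, so angular momentum about that axis is conserved.
I_p = ½(2.68)(0.106)² = 0.01506 kg·m². Taking the sense of the bullet's angular momentum as positive, L_{bullet} = m v R = (0.00924)(264)(0.106) = 0.2586 kg·m²/s.
L_i = 0 + 0.2586 = 0.2586 kg·m²/s.
After sticking, I_f = I_p + m R² = 0.01506 + (0.00924)(0.106)² = 0.01516 kg·m².
ω_f = L_i / I_f = 0.2586 / 0.01516 = 17.06 rad/s.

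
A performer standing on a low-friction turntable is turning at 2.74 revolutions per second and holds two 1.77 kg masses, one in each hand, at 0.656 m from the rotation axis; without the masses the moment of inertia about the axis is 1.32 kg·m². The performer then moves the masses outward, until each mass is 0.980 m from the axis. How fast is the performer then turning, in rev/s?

No external torque acts about the spin axis, so angular momentum is conserved.
I₁ = 1.32 + 2(1.77)(0.656)² = 2.843 kg·m²; I₂ = 1.32 + 2(1.77)(0.980)² = 4.720 kg·m².
ω₂ = I₁ω₁ / I₂ = (2.843)(2.74 rev/s) / (4.720) = 1.651 rev/s.

ω₂ ≈ 1.65 rev/s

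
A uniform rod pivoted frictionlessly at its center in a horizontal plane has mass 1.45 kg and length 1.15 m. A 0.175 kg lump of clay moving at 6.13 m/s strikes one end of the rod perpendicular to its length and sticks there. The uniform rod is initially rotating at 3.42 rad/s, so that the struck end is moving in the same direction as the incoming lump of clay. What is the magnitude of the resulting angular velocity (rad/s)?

|ω_f| ≈ 5.34 rad/s

The axle reaction passes through the pivot and exerts no torque about it; angular momentum about the pivot is conserved through the impact.
I_p = (1/12)(1.45)(1.15)² = 0.1598 kg·m². Taking the sense of the lump of clay's angular momentum as positive, L_{lump} = m v R = (0.175)(6.13)(1.15/2) = 0.6168 kg·m²/s.
L_i = +I_p ω_p + m v R = +(0.1598)(3.42) + 0.6168 = 1.163 kg·m²/s.
After sticking, I_f = I_p + m R² = 0.1598 + (0.175)(1.15/2)² = 0.2177 kg·m².
ω_f = L_i / I_f = 1.163 / 0.2177 = 5.345 rad/s.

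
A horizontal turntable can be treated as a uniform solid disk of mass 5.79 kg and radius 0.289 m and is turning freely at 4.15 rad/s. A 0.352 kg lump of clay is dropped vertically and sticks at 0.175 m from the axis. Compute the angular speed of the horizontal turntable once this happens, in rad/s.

ω_f ≈ 3.97 rad/s

The added mass arrives with no angular momentum about the axis, and any external torque about the axis is negligible, so the system's angular momentum is conserved.
I_p = ½(5.79)(0.289)² = 0.2418 kg·m².
Added inertia Σmr² = (0.352)(0.175)² = 0.01078 kg·m²; I_f = 0.2418 + 0.01078 = 0.2526 kg·m².
ω_f = I_p ω_i / I_f = (0.2418)(4.15) / 0.2526 = 3.973 rad/s.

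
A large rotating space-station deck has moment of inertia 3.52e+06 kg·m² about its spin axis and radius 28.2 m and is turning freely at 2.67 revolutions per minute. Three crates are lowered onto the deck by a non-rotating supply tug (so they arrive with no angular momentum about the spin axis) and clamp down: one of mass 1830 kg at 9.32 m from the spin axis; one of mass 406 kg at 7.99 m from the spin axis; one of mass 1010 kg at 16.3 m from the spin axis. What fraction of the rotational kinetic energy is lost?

No external torque acts about the spin axis; L_before = L_after.
Added inertia Σmr² = (1830)(9.32)² + (406)(7.99)² + (1010)(16.3)² = 4.532e+05 kg·m²; I_f = 3.520e+06 + 4.532e+05 = 3.973e+06 kg·m².
ω_f = I_p ω_i / I_f = (3.520e+06)(2.67) / 3.973e+06 = 2.365 rpm.
KE_i = ½(3.520e+06)(0.2796 rad/s)² = 1.376e+05 J; KE_f = ½(3.973e+06)(0.2477)² = 1.219e+05 J.
Fraction lost = 0.1141.

fraction ≈ 0.114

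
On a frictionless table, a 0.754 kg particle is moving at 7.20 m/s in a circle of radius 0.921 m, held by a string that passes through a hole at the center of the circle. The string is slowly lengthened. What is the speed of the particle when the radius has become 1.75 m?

v₂ ≈ 3.79 m/s

Central (radial) force ⇒ zero torque about the center ⇒ m v r is constant.
v₂ = v₁ r₁ / r₂ = (7.20)(0.921) / (1.75) = 3.789 m/s.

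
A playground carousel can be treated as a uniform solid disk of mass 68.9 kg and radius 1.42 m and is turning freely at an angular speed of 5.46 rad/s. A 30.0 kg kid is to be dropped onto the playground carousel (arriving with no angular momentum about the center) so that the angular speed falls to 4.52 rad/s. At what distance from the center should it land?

r ≈ 0.694 m

No external torque acts about the center; L_before = L_after.
I_p = ½(68.9)(1.42)² = 69.46 kg·m².
I_p ω_i = (I_p + m r²) ω_f ⇒ m r² = I_p(ω_i/ω_f − 1) = 69.46(5.46/4.52 − 1) = 14.45 kg·m².
r = √(14.45/30.0) = 0.6939 m.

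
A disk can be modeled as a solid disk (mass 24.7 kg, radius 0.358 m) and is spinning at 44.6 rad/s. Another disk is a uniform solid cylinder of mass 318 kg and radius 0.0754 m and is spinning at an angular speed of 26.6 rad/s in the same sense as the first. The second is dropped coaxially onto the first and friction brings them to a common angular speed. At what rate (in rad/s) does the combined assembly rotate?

|ω_f| ≈ 38.1 rad/s

No external torque acts about the common axis, so total angular momentum is conserved.
Moments of inertia: I_A = ½(24.7)(0.358)² = 1.583 kg·m²; I_B = ½(318)(0.0754)² = 0.9039 kg·m².
Taking A's sense as positive: L = (1.583)(44.6) + (0.9039)(26.6) = 94.64 kg·m²·rad/s.
Combined I = 1.583 + 0.9039 = 2.487 kg·m².
ω_f = L / I = 94.64 / 2.487 = 38.06 rad/s.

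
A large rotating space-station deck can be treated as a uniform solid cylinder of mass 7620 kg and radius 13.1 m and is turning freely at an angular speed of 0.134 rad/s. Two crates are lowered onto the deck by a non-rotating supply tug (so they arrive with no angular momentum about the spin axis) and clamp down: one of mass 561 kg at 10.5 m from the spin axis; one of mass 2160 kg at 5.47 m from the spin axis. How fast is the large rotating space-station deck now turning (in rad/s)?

The added mass arrives with no angular momentum about the spin axis, and any external torque about the spin axis is negligible, so the system's angular momentum is conserved.
I_p = ½(7620)(13.1)² = 6.538e+05 kg·m².
Added inertia Σmr² = (561)(10.5)² + (2160)(5.47)² = 1.265e+05 kg·m²; I_f = 6.538e+05 + 1.265e+05 = 7.803e+05 kg·m².
ω_f = I_p ω_i / I_f = (6.538e+05)(0.134) / 7.803e+05 = 0.1123 rad/s.

ω_f ≈ 0.112 rad/s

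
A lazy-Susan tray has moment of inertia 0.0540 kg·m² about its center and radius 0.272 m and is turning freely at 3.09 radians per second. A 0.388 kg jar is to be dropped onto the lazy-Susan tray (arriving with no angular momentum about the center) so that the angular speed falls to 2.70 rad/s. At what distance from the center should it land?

The added mass arrives with no angular momentum about the center, and any external torque about the center is negligible, so the system's angular momentum is conserved.
I_p ω_i = (I_p + m r²) ω_f ⇒ m r² = I_p(ω_i/ω_f − 1) = 0.05400(3.09/2.70 − 1) = 0.007800 kg·m².
r = √(0.007800/0.388) = 0.1418 m.

r ≈ 0.142 m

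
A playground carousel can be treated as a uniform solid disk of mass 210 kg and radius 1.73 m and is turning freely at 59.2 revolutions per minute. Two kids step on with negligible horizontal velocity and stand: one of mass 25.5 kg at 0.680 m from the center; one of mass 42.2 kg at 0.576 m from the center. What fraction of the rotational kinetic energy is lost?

The added mass arrives with no angular momentum about the center, and any external torque about the center is negligible, so the system's angular momentum is conserved.
I_p = ½(210)(1.73)² = 314.3 kg·m².
Added inertia Σmr² = (25.5)(0.680)² + (42.2)(0.576)² = 25.79 kg·m²; I_f = 314.3 + 25.79 = 340.0 kg·m².
ω_f = I_p ω_i / I_f = (314.3)(59.2) / 340.0 = 54.71 rpm.
KE_i = ½(314.3)(6.199 rad/s)² = 6039 J; KE_f = ½(340.0)(5.729)² = 5581 J.
Fraction lost = 0.07585.

fraction ≈ 0.0758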